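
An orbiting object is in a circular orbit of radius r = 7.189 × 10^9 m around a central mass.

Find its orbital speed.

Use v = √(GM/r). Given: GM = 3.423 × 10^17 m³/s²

For a circular orbit, gravity supplies the centripetal force, so v = √(GM / r).
v = √(3.423e+17 / 7.189e+09) m/s ≈ 6900 m/s = 6.9 km/s.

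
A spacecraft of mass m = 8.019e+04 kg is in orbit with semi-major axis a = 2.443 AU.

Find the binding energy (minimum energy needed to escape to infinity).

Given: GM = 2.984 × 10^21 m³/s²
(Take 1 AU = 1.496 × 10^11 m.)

Convert to SI: a = 2.443 AU = 3.65473e+11 m.
Total orbital energy is E = −GMm/(2a); binding energy is E_bind = −E = GMm/(2a).
E_bind = 2.984e+21 · 8.019e+04 / (2 · 3.65473e+11) J ≈ 3.274e+14 J = 327.4 TJ.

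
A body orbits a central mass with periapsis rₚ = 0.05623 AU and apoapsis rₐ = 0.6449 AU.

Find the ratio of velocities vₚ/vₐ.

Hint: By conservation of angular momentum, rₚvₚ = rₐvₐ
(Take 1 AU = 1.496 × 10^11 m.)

Convert to SI: rₚ = 0.05623 AU = 8.41201e+09 m; rₐ = 0.6449 AU = 9.6477e+10 m.
Conservation of angular momentum gives rₚvₚ = rₐvₐ, so vₚ/vₐ = rₐ/rₚ.
vₚ/vₐ = 9.6477e+10 / 8.41201e+09 ≈ 11.47.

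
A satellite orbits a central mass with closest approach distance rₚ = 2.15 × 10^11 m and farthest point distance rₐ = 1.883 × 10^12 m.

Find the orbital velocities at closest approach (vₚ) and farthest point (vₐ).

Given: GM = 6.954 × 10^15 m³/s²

Use the vis-viva equation v² = GM(2/r − 1/a) with a = (rₚ + rₐ)/2 = (2.15e+11 + 1.883e+12)/2 = 1.049e+12 m.
vₚ = √(GM · (2/rₚ − 1/a)) = √(6.954e+15 · (2/2.15e+11 − 1/1.049e+12)) m/s ≈ 241 m/s = 241 m/s.
vₐ = √(GM · (2/rₐ − 1/a)) = √(6.954e+15 · (2/1.883e+12 − 1/1.049e+12)) m/s ≈ 27.51 m/s = 27.51 m/s.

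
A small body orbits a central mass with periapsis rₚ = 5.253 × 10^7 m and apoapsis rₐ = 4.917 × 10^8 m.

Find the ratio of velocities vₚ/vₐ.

Conservation of angular momentum gives rₚvₚ = rₐvₐ, so vₚ/vₐ = rₐ/rₚ.
vₚ/vₐ = 4.917e+08 / 5.253e+07 ≈ 9.36.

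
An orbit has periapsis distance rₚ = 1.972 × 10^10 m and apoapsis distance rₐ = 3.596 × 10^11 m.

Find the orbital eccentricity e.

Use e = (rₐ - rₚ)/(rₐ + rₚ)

e = (rₐ − rₚ) / (rₐ + rₚ).
e = (3.596e+11 − 1.972e+10) / (3.596e+11 + 1.972e+10) = 3.3988e+11 / 3.7932e+11 ≈ 0.896.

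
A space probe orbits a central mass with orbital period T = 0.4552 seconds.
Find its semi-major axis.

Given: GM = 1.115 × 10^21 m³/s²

Invert Kepler's third law: a = (GM · T² / (4π²))^(1/3).
Substituting T = 0.4552 s and GM = 1.115e+21 m³/s²:
a = (1.115e+21 · (0.4552)² / (4π²))^(1/3) m
a ≈ 1.802e+06 m = 1.802 Mm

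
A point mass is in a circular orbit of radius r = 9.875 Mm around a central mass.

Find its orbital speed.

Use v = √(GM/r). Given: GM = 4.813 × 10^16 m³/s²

Convert to SI: r = 9.875 Mm = 9.875e+06 m.
For a circular orbit, gravity supplies the centripetal force, so v = √(GM / r).
v = √(4.813e+16 / 9.875e+06) m/s ≈ 6.981e+04 m/s = 69.81 km/s.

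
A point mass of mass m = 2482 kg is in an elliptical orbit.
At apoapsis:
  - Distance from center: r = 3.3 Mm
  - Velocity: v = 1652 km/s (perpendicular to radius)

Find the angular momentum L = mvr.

Convert to SI: r = 3.3 Mm = 3.3e+06 m; v = 1652 km/s = 1.652e+06 m/s.
Since v is perpendicular to r, L = m · v · r.
L = 2482 · 1.652e+06 · 3.3e+06 kg·m²/s ≈ 1.353e+16 kg·m²/s.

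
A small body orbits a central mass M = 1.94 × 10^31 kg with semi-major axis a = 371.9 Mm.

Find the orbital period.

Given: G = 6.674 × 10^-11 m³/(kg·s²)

Convert to SI: a = 371.9 Mm = 3.719e+08 m.
GM = G · M = 6.674e-11 · 1.94e+31 = 1.29476e+21 m³/s².
Kepler's third law: T = 2π √(a³ / GM).
Substituting a = 3.719e+08 m and GM = 1.29476e+21 m³/s²:
T = 2π √((3.719e+08)³ / 1.29476e+21) s
T ≈ 1252 s = 20.87 minutes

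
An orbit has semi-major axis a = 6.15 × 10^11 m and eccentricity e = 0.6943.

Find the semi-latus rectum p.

p = a (1 − e²).
p = 6.15e+11 · (1 − (0.6943)²) = 6.15e+11 · 0.517948 ≈ 3.185e+11 m = 3.185 × 10^11 m.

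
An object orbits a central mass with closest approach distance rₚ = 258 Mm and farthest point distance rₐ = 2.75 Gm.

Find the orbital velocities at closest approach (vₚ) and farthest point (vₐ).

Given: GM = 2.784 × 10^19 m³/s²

Convert to SI: rₚ = 258 Mm = 2.58e+08 m; rₐ = 2.75 Gm = 2.75e+09 m.
Use the vis-viva equation v² = GM(2/r − 1/a) with a = (rₚ + rₐ)/2 = (2.58e+08 + 2.75e+09)/2 = 1.504e+09 m.
vₚ = √(GM · (2/rₚ − 1/a)) = √(2.784e+19 · (2/2.58e+08 − 1/1.504e+09)) m/s ≈ 4.442e+05 m/s = 444.2 km/s.
vₐ = √(GM · (2/rₐ − 1/a)) = √(2.784e+19 · (2/2.75e+09 − 1/1.504e+09)) m/s ≈ 4.167e+04 m/s = 41.67 km/s.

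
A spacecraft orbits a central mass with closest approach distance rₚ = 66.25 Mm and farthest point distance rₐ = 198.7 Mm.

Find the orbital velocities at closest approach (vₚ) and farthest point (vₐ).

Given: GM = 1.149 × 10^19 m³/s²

Convert to SI: rₚ = 66.25 Mm = 6.625e+07 m; rₐ = 198.7 Mm = 1.987e+08 m.
Use the vis-viva equation v² = GM(2/r − 1/a) with a = (rₚ + rₐ)/2 = (6.625e+07 + 1.987e+08)/2 = 1.32475e+08 m.
vₚ = √(GM · (2/rₚ − 1/a)) = √(1.149e+19 · (2/6.625e+07 − 1/1.32475e+08)) m/s ≈ 5.1e+05 m/s = 510 km/s.
vₐ = √(GM · (2/rₐ − 1/a)) = √(1.149e+19 · (2/1.987e+08 − 1/1.32475e+08)) m/s ≈ 1.701e+05 m/s = 170.1 km/s.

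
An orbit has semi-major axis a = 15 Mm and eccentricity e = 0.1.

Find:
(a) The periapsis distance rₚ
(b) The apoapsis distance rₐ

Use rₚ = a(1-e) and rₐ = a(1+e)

Convert to SI: a = 15 Mm = 1.5e+07 m.
(a) rₚ = a(1 − e) = 1.5e+07 · (1 − 0.1) = 1.5e+07 · 0.9 ≈ 1.35e+07 m = 13.5 Mm.
(b) rₐ = a(1 + e) = 1.5e+07 · (1 + 0.1) = 1.5e+07 · 1.1 ≈ 1.65e+07 m = 16.5 Mm.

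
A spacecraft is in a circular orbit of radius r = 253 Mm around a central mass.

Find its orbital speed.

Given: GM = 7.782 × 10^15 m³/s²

Convert to SI: r = 253 Mm = 2.53e+08 m.
For a circular orbit, gravity supplies the centripetal force, so v = √(GM / r).
v = √(7.782e+15 / 2.53e+08) m/s ≈ 5546 m/s = 5.546 km/s.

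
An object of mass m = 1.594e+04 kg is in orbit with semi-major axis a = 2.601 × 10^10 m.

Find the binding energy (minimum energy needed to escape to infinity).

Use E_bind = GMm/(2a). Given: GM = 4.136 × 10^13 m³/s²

Total orbital energy is E = −GMm/(2a); binding energy is E_bind = −E = GMm/(2a).
E_bind = 4.136e+13 · 1.594e+04 / (2 · 2.601e+10) J ≈ 1.267e+07 J = 12.67 MJ.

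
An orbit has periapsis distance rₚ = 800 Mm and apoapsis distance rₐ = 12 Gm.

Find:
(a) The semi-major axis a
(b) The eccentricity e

Convert to SI: rₚ = 800 Mm = 8e+08 m; rₐ = 12 Gm = 1.2e+10 m.
(a) a = (rₚ + rₐ) / 2 = (8e+08 + 1.2e+10) / 2 ≈ 6.4e+09 m = 6.4 Gm.
(b) e = (rₐ − rₚ) / (rₐ + rₚ) = (1.2e+10 − 8e+08) / (1.2e+10 + 8e+08) ≈ 0.875.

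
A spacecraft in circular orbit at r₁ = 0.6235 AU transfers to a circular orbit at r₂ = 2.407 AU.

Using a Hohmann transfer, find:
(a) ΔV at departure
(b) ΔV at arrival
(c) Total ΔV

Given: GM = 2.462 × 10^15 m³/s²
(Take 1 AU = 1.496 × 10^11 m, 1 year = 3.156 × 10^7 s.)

Convert to SI: r₁ = 0.6235 AU = 9.32756e+10 m; r₂ = 2.407 AU = 3.60087e+11 m.
Transfer semi-major axis: a_t = (r₁ + r₂)/2 = (9.32756e+10 + 3.60087e+11)/2 = 2.26681e+11 m.
Circular speeds: v₁ = √(GM/r₁) = 162.465 m/s, v₂ = √(GM/r₂) = 82.6876 m/s.
Transfer speeds (vis-viva v² = GM(2/r − 1/a_t)): v₁ᵗ = 204.765 m/s, v₂ᵗ = 53.0416 m/s.
(a) ΔV₁ = |v₁ᵗ − v₁| ≈ 42.3 m/s = 0.008924 AU/year.
(b) ΔV₂ = |v₂ − v₂ᵗ| ≈ 29.65 m/s = 0.006254 AU/year.
(c) ΔV_total = ΔV₁ + ΔV₂ ≈ 71.95 m/s = 0.01518 AU/year.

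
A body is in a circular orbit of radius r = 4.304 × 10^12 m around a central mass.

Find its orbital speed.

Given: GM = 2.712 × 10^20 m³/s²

For a circular orbit, gravity supplies the centripetal force, so v = √(GM / r).
v = √(2.712e+20 / 4.304e+12) m/s ≈ 7938 m/s = 7.938 km/s.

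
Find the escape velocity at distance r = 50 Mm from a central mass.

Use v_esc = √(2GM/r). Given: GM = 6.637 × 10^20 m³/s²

Convert to SI: r = 50 Mm = 5e+07 m.
Escape velocity comes from setting total energy to zero: ½v² − GM/r = 0 ⇒ v_esc = √(2GM / r).
v_esc = √(2 · 6.637e+20 / 5e+07) m/s ≈ 5.152e+06 m/s = 5152 km/s.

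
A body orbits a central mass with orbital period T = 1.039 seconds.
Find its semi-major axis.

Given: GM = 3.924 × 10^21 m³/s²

Invert Kepler's third law: a = (GM · T² / (4π²))^(1/3).
Substituting T = 1.039 s and GM = 3.924e+21 m³/s²:
a = (3.924e+21 · (1.039)² / (4π²))^(1/3) m
a ≈ 4.752e+06 m = 4.752 × 10^6 m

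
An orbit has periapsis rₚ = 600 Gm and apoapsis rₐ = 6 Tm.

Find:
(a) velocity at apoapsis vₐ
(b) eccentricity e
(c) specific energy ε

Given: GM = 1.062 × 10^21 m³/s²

Convert to SI: rₚ = 600 Gm = 6e+11 m; rₐ = 6 Tm = 6e+12 m.
(a) With a = (rₚ + rₐ)/2 = 3.3e+12 m, vₐ = √(GM (2/rₐ − 1/a)) = √(1.062e+21 · (2/6e+12 − 1/3.3e+12)) m/s ≈ 5673 m/s
(b) e = (rₐ − rₚ)/(rₐ + rₚ) = (6e+12 − 6e+11)/(6e+12 + 6e+11) ≈ 0.8182
(c) With a = (rₚ + rₐ)/2 = 3.3e+12 m, ε = −GM/(2a) = −1.062e+21/(2 · 3.3e+12) J/kg ≈ -1.609e+08 J/kg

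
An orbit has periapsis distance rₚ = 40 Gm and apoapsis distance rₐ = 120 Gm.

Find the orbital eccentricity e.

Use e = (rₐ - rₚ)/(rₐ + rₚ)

Convert to SI: rₚ = 40 Gm = 4e+10 m; rₐ = 120 Gm = 1.2e+11 m.
e = (rₐ − rₚ) / (rₐ + rₚ).
e = (1.2e+11 − 4e+10) / (1.2e+11 + 4e+10) = 8e+10 / 1.6e+11 ≈ 0.5.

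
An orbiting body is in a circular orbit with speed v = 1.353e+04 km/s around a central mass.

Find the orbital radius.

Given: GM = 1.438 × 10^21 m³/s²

Convert to SI: v = 1.353e+04 km/s = 1.353e+07 m/s.
For a circular orbit, v² = GM / r, so r = GM / v².
r = 1.438e+21 / (1.353e+07)² m ≈ 7.855e+06 m = 7.855 Mm.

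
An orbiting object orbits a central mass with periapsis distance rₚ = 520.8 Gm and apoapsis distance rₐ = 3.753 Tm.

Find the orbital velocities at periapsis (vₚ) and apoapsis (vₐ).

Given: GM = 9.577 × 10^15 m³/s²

Convert to SI: rₚ = 520.8 Gm = 5.208e+11 m; rₐ = 3.753 Tm = 3.753e+12 m.
Use the vis-viva equation v² = GM(2/r − 1/a) with a = (rₚ + rₐ)/2 = (5.208e+11 + 3.753e+12)/2 = 2.1369e+12 m.
vₚ = √(GM · (2/rₚ − 1/a)) = √(9.577e+15 · (2/5.208e+11 − 1/2.1369e+12)) m/s ≈ 179.7 m/s = 179.7 m/s.
vₐ = √(GM · (2/rₐ − 1/a)) = √(9.577e+15 · (2/3.753e+12 − 1/2.1369e+12)) m/s ≈ 24.94 m/s = 24.94 m/s.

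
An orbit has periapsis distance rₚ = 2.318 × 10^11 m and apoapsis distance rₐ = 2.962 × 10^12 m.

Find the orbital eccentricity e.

e = (rₐ − rₚ) / (rₐ + rₚ).
e = (2.962e+12 − 2.318e+11) / (2.962e+12 + 2.318e+11) = 2.7302e+12 / 3.1938e+12 ≈ 0.8548.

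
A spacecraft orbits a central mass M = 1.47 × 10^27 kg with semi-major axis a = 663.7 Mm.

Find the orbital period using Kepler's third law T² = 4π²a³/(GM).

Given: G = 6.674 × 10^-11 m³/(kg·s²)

Convert to SI: a = 663.7 Mm = 6.637e+08 m.
GM = G · M = 6.674e-11 · 1.47e+27 = 9.81078e+16 m³/s².
Kepler's third law: T = 2π √(a³ / GM).
Substituting a = 6.637e+08 m and GM = 9.81078e+16 m³/s²:
T = 2π √((6.637e+08)³ / 9.81078e+16) s
T ≈ 3.43e+05 s = 3.97 days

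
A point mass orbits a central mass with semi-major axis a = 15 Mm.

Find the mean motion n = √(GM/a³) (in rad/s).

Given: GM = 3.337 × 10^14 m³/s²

Convert to SI: a = 15 Mm = 1.5e+07 m.
n = √(GM / a³).
n = √(3.337e+14 / (1.5e+07)³) rad/s ≈ 0.0003144 rad/s.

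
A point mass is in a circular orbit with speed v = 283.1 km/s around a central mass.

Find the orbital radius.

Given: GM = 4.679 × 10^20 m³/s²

Convert to SI: v = 283.1 km/s = 283100 m/s.
For a circular orbit, v² = GM / r, so r = GM / v².
r = 4.679e+20 / (283100)² m ≈ 5.838e+09 m = 5.838 Gm.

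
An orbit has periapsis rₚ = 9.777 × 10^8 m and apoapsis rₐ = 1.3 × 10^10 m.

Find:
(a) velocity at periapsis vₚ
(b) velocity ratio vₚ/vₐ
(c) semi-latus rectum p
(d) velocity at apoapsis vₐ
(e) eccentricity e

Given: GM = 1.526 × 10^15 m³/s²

(a) With a = (rₚ + rₐ)/2 = 6.98885e+09 m, vₚ = √(GM (2/rₚ − 1/a)) = √(1.526e+15 · (2/9.777e+08 − 1/6.98885e+09)) m/s ≈ 1704 m/s
(b) Conservation of angular momentum (rₚvₚ = rₐvₐ) gives vₚ/vₐ = rₐ/rₚ = 1.3e+10/9.777e+08 ≈ 13.3
(c) From a = (rₚ + rₐ)/2 = 6.98885e+09 m and e = (rₐ − rₚ)/(rₐ + rₚ) = 0.860106, p = a(1 − e²) = 6.98885e+09 · (1 − (0.860106)²) ≈ 1.819e+09 m
(d) With a = (rₚ + rₐ)/2 = 6.98885e+09 m, vₐ = √(GM (2/rₐ − 1/a)) = √(1.526e+15 · (2/1.3e+10 − 1/6.98885e+09)) m/s ≈ 128.1 m/s
(e) e = (rₐ − rₚ)/(rₐ + rₚ) = (1.3e+10 − 9.777e+08)/(1.3e+10 + 9.777e+08) ≈ 0.8601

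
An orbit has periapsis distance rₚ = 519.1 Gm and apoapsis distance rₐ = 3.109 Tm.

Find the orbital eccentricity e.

Convert to SI: rₚ = 519.1 Gm = 5.191e+11 m; rₐ = 3.109 Tm = 3.109e+12 m.
e = (rₐ − rₚ) / (rₐ + rₚ).
e = (3.109e+12 − 5.191e+11) / (3.109e+12 + 5.191e+11) = 2.5899e+12 / 3.6281e+12 ≈ 0.7138.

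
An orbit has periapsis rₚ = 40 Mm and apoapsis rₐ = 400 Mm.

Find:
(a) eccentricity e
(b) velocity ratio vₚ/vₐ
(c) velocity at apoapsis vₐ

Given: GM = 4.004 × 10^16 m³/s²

Convert to SI: rₚ = 40 Mm = 4e+07 m; rₐ = 400 Mm = 4e+08 m.
(a) e = (rₐ − rₚ)/(rₐ + rₚ) = (4e+08 − 4e+07)/(4e+08 + 4e+07) ≈ 0.8182
(b) Conservation of angular momentum (rₚvₚ = rₐvₐ) gives vₚ/vₐ = rₐ/rₚ = 4e+08/4e+07 ≈ 10
(c) With a = (rₚ + rₐ)/2 = 2.2e+08 m, vₐ = √(GM (2/rₐ − 1/a)) = √(4.004e+16 · (2/4e+08 − 1/2.2e+08)) m/s ≈ 4266 m/s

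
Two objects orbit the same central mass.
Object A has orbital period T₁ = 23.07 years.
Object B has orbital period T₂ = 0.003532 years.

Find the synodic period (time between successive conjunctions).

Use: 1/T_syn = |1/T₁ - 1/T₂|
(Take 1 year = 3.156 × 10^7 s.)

Convert to SI: T₁ = 23.07 years = 7.28089e+08 s; T₂ = 0.003532 years = 111470 s.
T_syn = |T₁ · T₂ / (T₁ − T₂)|.
T_syn = |7.28089e+08 · 111470 / (7.28089e+08 − 111470)| s ≈ 1.115e+05 s = 0.003533 years.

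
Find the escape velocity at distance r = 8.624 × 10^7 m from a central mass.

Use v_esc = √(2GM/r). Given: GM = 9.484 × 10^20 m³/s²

Escape velocity comes from setting total energy to zero: ½v² − GM/r = 0 ⇒ v_esc = √(2GM / r).
v_esc = √(2 · 9.484e+20 / 8.624e+07) m/s ≈ 4.69e+06 m/s = 4690 km/s.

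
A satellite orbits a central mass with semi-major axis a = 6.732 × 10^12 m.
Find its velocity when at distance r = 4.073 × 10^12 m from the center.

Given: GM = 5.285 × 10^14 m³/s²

Vis-viva: v = √(GM · (2/r − 1/a)).
2/r − 1/a = 2/4.073e+12 − 1/6.732e+12 = 3.42494e-13 m⁻¹.
v = √(5.285e+14 · 3.42494e-13) m/s ≈ 13.45 m/s = 13.45 m/s.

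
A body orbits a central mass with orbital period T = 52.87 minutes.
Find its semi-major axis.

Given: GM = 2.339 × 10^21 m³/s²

Convert to SI: T = 52.87 minutes = 3172.2 s.
Invert Kepler's third law: a = (GM · T² / (4π²))^(1/3).
Substituting T = 3172.2 s and GM = 2.339e+21 m³/s²:
a = (2.339e+21 · (3172.2)² / (4π²))^(1/3) m
a ≈ 8.416e+08 m = 841.6 Mm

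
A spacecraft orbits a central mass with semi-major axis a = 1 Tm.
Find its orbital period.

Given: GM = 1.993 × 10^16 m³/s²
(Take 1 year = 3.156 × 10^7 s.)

Convert to SI: a = 1 Tm = 1e+12 m.
Kepler's third law: T = 2π √(a³ / GM).
Substituting a = 1e+12 m and GM = 1.993e+16 m³/s²:
T = 2π √((1e+12)³ / 1.993e+16) s
T ≈ 4.451e+10 s = 1410 years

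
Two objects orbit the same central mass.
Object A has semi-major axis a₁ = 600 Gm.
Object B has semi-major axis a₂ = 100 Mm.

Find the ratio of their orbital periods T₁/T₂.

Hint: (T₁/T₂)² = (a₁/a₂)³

Convert to SI: a₁ = 600 Gm = 6e+11 m; a₂ = 100 Mm = 1e+08 m.
From Kepler's third law, (T₁/T₂)² = (a₁/a₂)³, so T₁/T₂ = (a₁/a₂)^(3/2).
a₁/a₂ = 6e+11 / 1e+08 = 6000.
T₁/T₂ = (6000)^(3/2) ≈ 4.648e+05.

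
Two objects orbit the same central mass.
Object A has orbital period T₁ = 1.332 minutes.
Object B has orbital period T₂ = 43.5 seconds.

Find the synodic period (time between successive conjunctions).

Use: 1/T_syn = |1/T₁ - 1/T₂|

Convert to SI: T₁ = 1.332 minutes = 79.92 s.
T_syn = |T₁ · T₂ / (T₁ − T₂)|.
T_syn = |79.92 · 43.5 / (79.92 − 43.5)| s ≈ 95.46 s = 1.591 minutes.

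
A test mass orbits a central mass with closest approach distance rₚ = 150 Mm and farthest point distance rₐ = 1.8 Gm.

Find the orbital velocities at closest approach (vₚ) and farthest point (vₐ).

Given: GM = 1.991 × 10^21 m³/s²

Convert to SI: rₚ = 150 Mm = 1.5e+08 m; rₐ = 1.8 Gm = 1.8e+09 m.
Use the vis-viva equation v² = GM(2/r − 1/a) with a = (rₚ + rₐ)/2 = (1.5e+08 + 1.8e+09)/2 = 9.75e+08 m.
vₚ = √(GM · (2/rₚ − 1/a)) = √(1.991e+21 · (2/1.5e+08 − 1/9.75e+08)) m/s ≈ 4.95e+06 m/s = 4950 km/s.
vₐ = √(GM · (2/rₐ − 1/a)) = √(1.991e+21 · (2/1.8e+09 − 1/9.75e+08)) m/s ≈ 4.125e+05 m/s = 412.5 km/s.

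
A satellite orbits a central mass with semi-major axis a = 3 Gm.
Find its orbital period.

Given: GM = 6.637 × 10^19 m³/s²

Convert to SI: a = 3 Gm = 3e+09 m.
Kepler's third law: T = 2π √(a³ / GM).
Substituting a = 3e+09 m and GM = 6.637e+19 m³/s²:
T = 2π √((3e+09)³ / 6.637e+19) s
T ≈ 1.267e+05 s = 1.467 days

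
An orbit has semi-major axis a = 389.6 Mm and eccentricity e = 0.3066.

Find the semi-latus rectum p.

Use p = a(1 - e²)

Convert to SI: a = 389.6 Mm = 3.896e+08 m.
p = a (1 − e²).
p = 3.896e+08 · (1 − (0.3066)²) = 3.896e+08 · 0.905996 ≈ 3.53e+08 m = 353 Mm.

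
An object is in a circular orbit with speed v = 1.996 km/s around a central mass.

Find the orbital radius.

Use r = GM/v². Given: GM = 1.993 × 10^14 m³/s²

Convert to SI: v = 1.996 km/s = 1996 m/s.
For a circular orbit, v² = GM / r, so r = GM / v².
r = 1.993e+14 / (1996)² m ≈ 5.002e+07 m = 50.02 Mm.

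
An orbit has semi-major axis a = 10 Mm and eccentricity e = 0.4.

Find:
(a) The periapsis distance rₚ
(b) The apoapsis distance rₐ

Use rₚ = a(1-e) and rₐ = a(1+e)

Convert to SI: a = 10 Mm = 1e+07 m.
(a) rₚ = a(1 − e) = 1e+07 · (1 − 0.4) = 1e+07 · 0.6 ≈ 6e+06 m = 6 Mm.
(b) rₐ = a(1 + e) = 1e+07 · (1 + 0.4) = 1e+07 · 1.4 ≈ 1.4e+07 m = 14 Mm.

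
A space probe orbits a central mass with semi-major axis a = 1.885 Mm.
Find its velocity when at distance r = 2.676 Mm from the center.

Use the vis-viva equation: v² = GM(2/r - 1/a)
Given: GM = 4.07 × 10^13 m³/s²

Convert to SI: a = 1.885 Mm = 1.885e+06 m; r = 2.676 Mm = 2.676e+06 m.
Vis-viva: v = √(GM · (2/r − 1/a)).
2/r − 1/a = 2/2.676e+06 − 1/1.885e+06 = 2.1688e-07 m⁻¹.
v = √(4.07e+13 · 2.1688e-07) m/s ≈ 2971 m/s = 2.971 km/s.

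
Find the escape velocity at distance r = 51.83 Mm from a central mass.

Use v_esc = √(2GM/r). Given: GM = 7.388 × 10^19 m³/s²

Convert to SI: r = 51.83 Mm = 5.183e+07 m.
Escape velocity comes from setting total energy to zero: ½v² − GM/r = 0 ⇒ v_esc = √(2GM / r).
v_esc = √(2 · 7.388e+19 / 5.183e+07) m/s ≈ 1.688e+06 m/s = 1688 km/s.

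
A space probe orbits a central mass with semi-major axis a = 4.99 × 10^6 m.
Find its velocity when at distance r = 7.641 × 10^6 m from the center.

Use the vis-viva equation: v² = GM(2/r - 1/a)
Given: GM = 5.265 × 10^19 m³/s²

Vis-viva: v = √(GM · (2/r − 1/a)).
2/r − 1/a = 2/7.641e+06 − 1/4.99e+06 = 6.1345e-08 m⁻¹.
v = √(5.265e+19 · 6.1345e-08) m/s ≈ 1.797e+06 m/s = 1797 km/s.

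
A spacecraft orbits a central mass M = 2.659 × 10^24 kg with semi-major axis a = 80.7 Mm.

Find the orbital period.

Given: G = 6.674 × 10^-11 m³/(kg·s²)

Convert to SI: a = 80.7 Mm = 8.07e+07 m.
GM = G · M = 6.674e-11 · 2.659e+24 = 1.77462e+14 m³/s².
Kepler's third law: T = 2π √(a³ / GM).
Substituting a = 8.07e+07 m and GM = 1.77462e+14 m³/s²:
T = 2π √((8.07e+07)³ / 1.77462e+14) s
T ≈ 3.419e+05 s = 3.958 days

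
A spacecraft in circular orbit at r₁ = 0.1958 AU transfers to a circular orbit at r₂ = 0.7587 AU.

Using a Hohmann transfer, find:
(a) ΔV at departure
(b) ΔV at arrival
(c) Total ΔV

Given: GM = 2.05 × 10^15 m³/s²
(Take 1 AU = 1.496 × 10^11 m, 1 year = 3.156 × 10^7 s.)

Convert to SI: r₁ = 0.1958 AU = 2.92917e+10 m; r₂ = 0.7587 AU = 1.13502e+11 m.
Transfer semi-major axis: a_t = (r₁ + r₂)/2 = (2.92917e+10 + 1.13502e+11)/2 = 7.13966e+10 m.
Circular speeds: v₁ = √(GM/r₁) = 264.548 m/s, v₂ = √(GM/r₂) = 134.393 m/s.
Transfer speeds (vis-viva v² = GM(2/r − 1/a_t)): v₁ᵗ = 333.555 m/s, v₂ᵗ = 86.0814 m/s.
(a) ΔV₁ = |v₁ᵗ − v₁| ≈ 69.01 m/s = 0.01456 AU/year.
(b) ΔV₂ = |v₂ − v₂ᵗ| ≈ 48.31 m/s = 0.01019 AU/year.
(c) ΔV_total = ΔV₁ + ΔV₂ ≈ 117.3 m/s = 0.02475 AU/year.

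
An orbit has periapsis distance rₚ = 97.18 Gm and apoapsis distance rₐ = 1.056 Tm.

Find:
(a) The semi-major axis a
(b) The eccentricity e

Convert to SI: rₚ = 97.18 Gm = 9.718e+10 m; rₐ = 1.056 Tm = 1.056e+12 m.
(a) a = (rₚ + rₐ) / 2 = (9.718e+10 + 1.056e+12) / 2 ≈ 5.766e+11 m = 576.6 Gm.
(b) e = (rₐ − rₚ) / (rₐ + rₚ) = (1.056e+12 − 9.718e+10) / (1.056e+12 + 9.718e+10) ≈ 0.8315.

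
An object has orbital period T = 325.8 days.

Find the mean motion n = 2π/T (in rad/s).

Convert to SI: T = 325.8 days = 2.81491e+07 s.
n = 2π / T.
n = 2π / 2.81491e+07 s ≈ 2.232e-07 rad/s.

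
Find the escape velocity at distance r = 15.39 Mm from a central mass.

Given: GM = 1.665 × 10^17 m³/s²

Convert to SI: r = 15.39 Mm = 1.539e+07 m.
Escape velocity comes from setting total energy to zero: ½v² − GM/r = 0 ⇒ v_esc = √(2GM / r).
v_esc = √(2 · 1.665e+17 / 1.539e+07) m/s ≈ 1.471e+05 m/s = 147.1 km/s.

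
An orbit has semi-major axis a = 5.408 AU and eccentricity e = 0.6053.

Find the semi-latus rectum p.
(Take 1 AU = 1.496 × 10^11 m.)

Convert to SI: a = 5.408 AU = 8.09037e+11 m.
p = a (1 − e²).
p = 8.09037e+11 · (1 − (0.6053)²) = 8.09037e+11 · 0.633612 ≈ 5.126e+11 m = 3.427 AU.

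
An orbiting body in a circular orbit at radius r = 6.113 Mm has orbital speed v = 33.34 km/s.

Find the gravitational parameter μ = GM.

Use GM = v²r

Convert to SI: r = 6.113 Mm = 6.113e+06 m; v = 33.34 km/s = 33340 m/s.
For a circular orbit v² = GM/r, so GM = v² · r.
GM = (33340)² · 6.113e+06 m³/s² ≈ 6.795e+15 m³/s² = 6.795 × 10^15 m³/s².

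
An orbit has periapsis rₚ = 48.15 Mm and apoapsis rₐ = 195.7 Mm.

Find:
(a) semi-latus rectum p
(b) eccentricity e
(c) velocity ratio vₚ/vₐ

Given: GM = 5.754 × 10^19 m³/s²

Convert to SI: rₚ = 48.15 Mm = 4.815e+07 m; rₐ = 195.7 Mm = 1.957e+08 m.
(a) From a = (rₚ + rₐ)/2 = 1.21925e+08 m and e = (rₐ − rₚ)/(rₐ + rₚ) = 0.605085, p = a(1 − e²) = 1.21925e+08 · (1 − (0.605085)²) ≈ 7.728e+07 m
(b) e = (rₐ − rₚ)/(rₐ + rₚ) = (1.957e+08 − 4.815e+07)/(1.957e+08 + 4.815e+07) ≈ 0.6051
(c) Conservation of angular momentum (rₚvₚ = rₐvₐ) gives vₚ/vₐ = rₐ/rₚ = 1.957e+08/4.815e+07 ≈ 4.064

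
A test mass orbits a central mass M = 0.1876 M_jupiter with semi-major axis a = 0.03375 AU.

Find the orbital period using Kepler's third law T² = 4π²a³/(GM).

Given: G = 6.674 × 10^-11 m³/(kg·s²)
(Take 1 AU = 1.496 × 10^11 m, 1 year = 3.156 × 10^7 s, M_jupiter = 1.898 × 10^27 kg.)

Convert to SI: a = 0.03375 AU = 5.049e+09 m; M = 0.1876 M_jupiter = 3.56065e+26 kg.
GM = G · M = 6.674e-11 · 3.56065e+26 = 2.37638e+16 m³/s².
Kepler's third law: T = 2π √(a³ / GM).
Substituting a = 5.049e+09 m and GM = 2.37638e+16 m³/s²:
T = 2π √((5.049e+09)³ / 2.37638e+16) s
T ≈ 1.462e+07 s = 0.4633 years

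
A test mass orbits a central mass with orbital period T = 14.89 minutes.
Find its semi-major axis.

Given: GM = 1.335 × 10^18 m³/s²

Convert to SI: T = 14.89 minutes = 893.4 s.
Invert Kepler's third law: a = (GM · T² / (4π²))^(1/3).
Substituting T = 893.4 s and GM = 1.335e+18 m³/s²:
a = (1.335e+18 · (893.4)² / (4π²))^(1/3) m
a ≈ 3e+07 m = 30 Mm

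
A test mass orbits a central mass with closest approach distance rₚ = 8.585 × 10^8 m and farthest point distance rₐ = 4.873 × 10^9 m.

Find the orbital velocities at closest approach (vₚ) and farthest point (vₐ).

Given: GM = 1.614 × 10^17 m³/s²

Use the vis-viva equation v² = GM(2/r − 1/a) with a = (rₚ + rₐ)/2 = (8.585e+08 + 4.873e+09)/2 = 2.86575e+09 m.
vₚ = √(GM · (2/rₚ − 1/a)) = √(1.614e+17 · (2/8.585e+08 − 1/2.86575e+09)) m/s ≈ 1.788e+04 m/s = 17.88 km/s.
vₐ = √(GM · (2/rₐ − 1/a)) = √(1.614e+17 · (2/4.873e+09 − 1/2.86575e+09)) m/s ≈ 3150 m/s = 3.15 km/s.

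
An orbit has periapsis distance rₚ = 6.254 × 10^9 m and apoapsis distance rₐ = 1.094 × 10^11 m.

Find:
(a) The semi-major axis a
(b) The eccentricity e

(a) a = (rₚ + rₐ) / 2 = (6.254e+09 + 1.094e+11) / 2 ≈ 5.783e+10 m = 5.783 × 10^10 m.
(b) e = (rₐ − rₚ) / (rₐ + rₚ) = (1.094e+11 − 6.254e+09) / (1.094e+11 + 6.254e+09) ≈ 0.8918.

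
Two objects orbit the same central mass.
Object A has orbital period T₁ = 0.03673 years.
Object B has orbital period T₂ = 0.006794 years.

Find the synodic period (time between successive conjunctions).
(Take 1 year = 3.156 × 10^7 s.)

Convert to SI: T₁ = 0.03673 years = 1.1592e+06 s; T₂ = 0.006794 years = 214419 s.
T_syn = |T₁ · T₂ / (T₁ − T₂)|.
T_syn = |1.1592e+06 · 214419 / (1.1592e+06 − 214419)| s ≈ 2.631e+05 s = 0.008336 years.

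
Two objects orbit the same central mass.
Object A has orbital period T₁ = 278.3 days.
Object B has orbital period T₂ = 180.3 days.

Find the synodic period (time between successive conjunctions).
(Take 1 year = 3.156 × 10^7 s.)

Convert to SI: T₁ = 278.3 days = 2.40451e+07 s; T₂ = 180.3 days = 1.55779e+07 s.
T_syn = |T₁ · T₂ / (T₁ − T₂)|.
T_syn = |2.40451e+07 · 1.55779e+07 / (2.40451e+07 − 1.55779e+07)| s ≈ 4.424e+07 s = 1.402 years.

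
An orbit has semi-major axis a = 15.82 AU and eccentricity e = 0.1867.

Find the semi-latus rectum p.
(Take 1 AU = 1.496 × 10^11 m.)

Convert to SI: a = 15.82 AU = 2.36667e+12 m.
p = a (1 − e²).
p = 2.36667e+12 · (1 − (0.1867)²) = 2.36667e+12 · 0.965143 ≈ 2.284e+12 m = 15.27 AU.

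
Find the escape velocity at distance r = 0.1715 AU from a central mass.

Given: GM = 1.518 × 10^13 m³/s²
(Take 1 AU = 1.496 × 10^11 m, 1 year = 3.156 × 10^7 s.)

Convert to SI: r = 0.1715 AU = 2.56564e+10 m.
Escape velocity comes from setting total energy to zero: ½v² − GM/r = 0 ⇒ v_esc = √(2GM / r).
v_esc = √(2 · 1.518e+13 / 2.56564e+10) m/s ≈ 34.4 m/s = 0.007257 AU/year.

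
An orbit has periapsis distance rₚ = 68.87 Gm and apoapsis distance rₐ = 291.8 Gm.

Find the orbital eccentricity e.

Convert to SI: rₚ = 68.87 Gm = 6.887e+10 m; rₐ = 291.8 Gm = 2.918e+11 m.
e = (rₐ − rₚ) / (rₐ + rₚ).
e = (2.918e+11 − 6.887e+10) / (2.918e+11 + 6.887e+10) = 2.2293e+11 / 3.6067e+11 ≈ 0.6181.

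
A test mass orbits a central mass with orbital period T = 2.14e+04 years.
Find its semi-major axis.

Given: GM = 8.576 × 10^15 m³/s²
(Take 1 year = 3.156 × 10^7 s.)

Convert to SI: T = 2.14e+04 years = 6.75384e+11 s.
Invert Kepler's third law: a = (GM · T² / (4π²))^(1/3).
Substituting T = 6.75384e+11 s and GM = 8.576e+15 m³/s²:
a = (8.576e+15 · (6.75384e+11)² / (4π²))^(1/3) m
a ≈ 4.627e+12 m = 4.627 Tm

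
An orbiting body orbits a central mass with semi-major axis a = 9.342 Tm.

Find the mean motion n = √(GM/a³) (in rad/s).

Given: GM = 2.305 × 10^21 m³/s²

Convert to SI: a = 9.342 Tm = 9.342e+12 m.
n = √(GM / a³).
n = √(2.305e+21 / (9.342e+12)³) rad/s ≈ 1.681e-09 rad/s.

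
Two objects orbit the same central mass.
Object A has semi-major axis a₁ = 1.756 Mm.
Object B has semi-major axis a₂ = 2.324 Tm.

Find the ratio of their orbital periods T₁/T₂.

Convert to SI: a₁ = 1.756 Mm = 1.756e+06 m; a₂ = 2.324 Tm = 2.324e+12 m.
From Kepler's third law, (T₁/T₂)² = (a₁/a₂)³, so T₁/T₂ = (a₁/a₂)^(3/2).
a₁/a₂ = 1.756e+06 / 2.324e+12 = 7.55594e-07.
T₁/T₂ = (7.55594e-07)^(3/2) ≈ 6.568e-10.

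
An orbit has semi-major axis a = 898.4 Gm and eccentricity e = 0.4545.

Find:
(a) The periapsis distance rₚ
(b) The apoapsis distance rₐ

Convert to SI: a = 898.4 Gm = 8.984e+11 m.
(a) rₚ = a(1 − e) = 8.984e+11 · (1 − 0.4545) = 8.984e+11 · 0.5455 ≈ 4.901e+11 m = 490.1 Gm.
(b) rₐ = a(1 + e) = 8.984e+11 · (1 + 0.4545) = 8.984e+11 · 1.4545 ≈ 1.307e+12 m = 1.307 Tm.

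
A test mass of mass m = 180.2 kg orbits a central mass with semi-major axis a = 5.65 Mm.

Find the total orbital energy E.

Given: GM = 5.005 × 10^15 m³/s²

Convert to SI: a = 5.65 Mm = 5.65e+06 m.
E = −GMm / (2a).
E = −5.005e+15 · 180.2 / (2 · 5.65e+06) J ≈ -7.981e+10 J = -79.81 GJ.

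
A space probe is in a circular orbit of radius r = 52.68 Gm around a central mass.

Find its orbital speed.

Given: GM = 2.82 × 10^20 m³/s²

Convert to SI: r = 52.68 Gm = 5.268e+10 m.
For a circular orbit, gravity supplies the centripetal force, so v = √(GM / r).
v = √(2.82e+20 / 5.268e+10) m/s ≈ 7.316e+04 m/s = 73.16 km/s.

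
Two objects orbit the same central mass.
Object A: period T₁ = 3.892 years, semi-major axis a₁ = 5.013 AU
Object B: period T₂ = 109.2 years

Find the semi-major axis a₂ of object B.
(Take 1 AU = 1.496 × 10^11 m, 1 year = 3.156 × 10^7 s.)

Convert to SI: T₁ = 3.892 years = 1.22832e+08 s; a₁ = 5.013 AU = 7.49945e+11 m; T₂ = 109.2 years = 3.44635e+09 s.
Kepler's third law: (T₁/T₂)² = (a₁/a₂)³ ⇒ a₂ = a₁ · (T₂/T₁)^(2/3).
T₂/T₁ = 3.44635e+09 / 1.22832e+08 = 28.0576.
a₂ = 7.49945e+11 · (28.0576)^(2/3) m ≈ 6.925e+12 m = 46.29 AU.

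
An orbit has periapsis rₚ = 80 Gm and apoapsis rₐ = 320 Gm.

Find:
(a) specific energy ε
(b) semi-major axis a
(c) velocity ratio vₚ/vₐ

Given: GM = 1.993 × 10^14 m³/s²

Convert to SI: rₚ = 80 Gm = 8e+10 m; rₐ = 320 Gm = 3.2e+11 m.
(a) With a = (rₚ + rₐ)/2 = 2e+11 m, ε = −GM/(2a) = −1.993e+14/(2 · 2e+11) J/kg ≈ -498.2 J/kg
(b) a = (rₚ + rₐ)/2 = (8e+10 + 3.2e+11)/2 ≈ 2e+11 m
(c) Conservation of angular momentum (rₚvₚ = rₐvₐ) gives vₚ/vₐ = rₐ/rₚ = 3.2e+11/8e+10 ≈ 4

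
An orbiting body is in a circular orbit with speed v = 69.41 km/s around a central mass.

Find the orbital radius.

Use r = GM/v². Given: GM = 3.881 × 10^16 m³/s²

Convert to SI: v = 69.41 km/s = 69410 m/s.
For a circular orbit, v² = GM / r, so r = GM / v².
r = 3.881e+16 / (69410)² m ≈ 8.056e+06 m = 8.056 Mm.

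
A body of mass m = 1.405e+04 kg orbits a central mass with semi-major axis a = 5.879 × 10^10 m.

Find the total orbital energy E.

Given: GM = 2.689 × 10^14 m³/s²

E = −GMm / (2a).
E = −2.689e+14 · 1.405e+04 / (2 · 5.879e+10) J ≈ -3.213e+07 J = -32.13 MJ.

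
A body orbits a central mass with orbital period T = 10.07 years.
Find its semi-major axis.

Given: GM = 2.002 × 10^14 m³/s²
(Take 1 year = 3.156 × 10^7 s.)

Convert to SI: T = 10.07 years = 3.17809e+08 s.
Invert Kepler's third law: a = (GM · T² / (4π²))^(1/3).
Substituting T = 3.17809e+08 s and GM = 2.002e+14 m³/s²:
a = (2.002e+14 · (3.17809e+08)² / (4π²))^(1/3) m
a ≈ 8.001e+09 m = 8.001 Gm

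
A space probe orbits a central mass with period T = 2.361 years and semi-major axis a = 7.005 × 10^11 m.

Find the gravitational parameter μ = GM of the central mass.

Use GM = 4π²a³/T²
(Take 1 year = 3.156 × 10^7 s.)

Convert to SI: T = 2.361 years = 7.45132e+07 s.
GM = 4π² · a³ / T².
GM = 4π² · (7.005e+11)³ / (7.45132e+07)² m³/s² ≈ 2.444e+21 m³/s² = 2.444 × 10^21 m³/s².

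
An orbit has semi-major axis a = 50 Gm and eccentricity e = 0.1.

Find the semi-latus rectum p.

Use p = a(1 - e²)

Convert to SI: a = 50 Gm = 5e+10 m.
p = a (1 − e²).
p = 5e+10 · (1 − (0.1)²) = 5e+10 · 0.99 ≈ 4.95e+10 m = 49.5 Gm.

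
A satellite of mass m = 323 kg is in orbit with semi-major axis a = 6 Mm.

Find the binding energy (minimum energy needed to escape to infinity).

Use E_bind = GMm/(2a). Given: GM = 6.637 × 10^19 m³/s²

Convert to SI: a = 6 Mm = 6e+06 m.
Total orbital energy is E = −GMm/(2a); binding energy is E_bind = −E = GMm/(2a).
E_bind = 6.637e+19 · 323 / (2 · 6e+06) J ≈ 1.786e+15 J = 1.786 PJ.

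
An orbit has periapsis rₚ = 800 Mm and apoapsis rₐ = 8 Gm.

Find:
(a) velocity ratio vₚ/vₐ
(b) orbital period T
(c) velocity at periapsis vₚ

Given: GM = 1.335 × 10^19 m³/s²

Convert to SI: rₚ = 800 Mm = 8e+08 m; rₐ = 8 Gm = 8e+09 m.
(a) Conservation of angular momentum (rₚvₚ = rₐvₐ) gives vₚ/vₐ = rₐ/rₚ = 8e+09/8e+08 ≈ 10
(b) With a = (rₚ + rₐ)/2 = 4.4e+09 m, T = 2π √(a³/GM) = 2π √((4.4e+09)³/1.335e+19) s ≈ 5.019e+05 s
(c) With a = (rₚ + rₐ)/2 = 4.4e+09 m, vₚ = √(GM (2/rₚ − 1/a)) = √(1.335e+19 · (2/8e+08 − 1/4.4e+09)) m/s ≈ 1.742e+05 m/s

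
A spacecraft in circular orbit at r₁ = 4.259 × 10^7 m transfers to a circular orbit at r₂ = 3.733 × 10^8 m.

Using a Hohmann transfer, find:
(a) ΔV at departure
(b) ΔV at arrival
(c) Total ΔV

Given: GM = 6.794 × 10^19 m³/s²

Transfer semi-major axis: a_t = (r₁ + r₂)/2 = (4.259e+07 + 3.733e+08)/2 = 2.07945e+08 m.
Circular speeds: v₁ = √(GM/r₁) = 1.26302e+06 m/s, v₂ = √(GM/r₂) = 426613 m/s.
Transfer speeds (vis-viva v² = GM(2/r − 1/a_t)): v₁ᵗ = 1.69225e+06 m/s, v₂ᵗ = 193069 m/s.
(a) ΔV₁ = |v₁ᵗ − v₁| ≈ 4.292e+05 m/s = 429.2 km/s.
(b) ΔV₂ = |v₂ − v₂ᵗ| ≈ 2.335e+05 m/s = 233.5 km/s.
(c) ΔV_total = ΔV₁ + ΔV₂ ≈ 6.628e+05 m/s = 662.8 km/s.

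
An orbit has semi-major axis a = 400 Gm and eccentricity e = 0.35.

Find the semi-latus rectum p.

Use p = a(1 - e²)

Convert to SI: a = 400 Gm = 4e+11 m.
p = a (1 − e²).
p = 4e+11 · (1 − (0.35)²) = 4e+11 · 0.8775 ≈ 3.51e+11 m = 351 Gm.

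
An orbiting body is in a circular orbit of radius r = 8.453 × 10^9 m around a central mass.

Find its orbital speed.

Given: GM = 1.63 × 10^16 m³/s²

For a circular orbit, gravity supplies the centripetal force, so v = √(GM / r).
v = √(1.63e+16 / 8.453e+09) m/s ≈ 1389 m/s = 1.389 km/s.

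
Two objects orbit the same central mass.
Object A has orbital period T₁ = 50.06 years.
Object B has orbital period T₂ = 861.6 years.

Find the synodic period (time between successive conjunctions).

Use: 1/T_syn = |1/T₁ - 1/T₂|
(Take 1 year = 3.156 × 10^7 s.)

Convert to SI: T₁ = 50.06 years = 1.57989e+09 s; T₂ = 861.6 years = 2.71921e+10 s.
T_syn = |T₁ · T₂ / (T₁ − T₂)|.
T_syn = |1.57989e+09 · 2.71921e+10 / (1.57989e+09 − 2.71921e+10)| s ≈ 1.677e+09 s = 53.15 years.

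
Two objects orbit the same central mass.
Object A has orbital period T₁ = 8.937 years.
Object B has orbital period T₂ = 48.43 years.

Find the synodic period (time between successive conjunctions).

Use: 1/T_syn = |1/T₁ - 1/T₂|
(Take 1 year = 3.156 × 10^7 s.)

Convert to SI: T₁ = 8.937 years = 2.82052e+08 s; T₂ = 48.43 years = 1.52845e+09 s.
T_syn = |T₁ · T₂ / (T₁ − T₂)|.
T_syn = |2.82052e+08 · 1.52845e+09 / (2.82052e+08 − 1.52845e+09)| s ≈ 3.459e+08 s = 10.96 years.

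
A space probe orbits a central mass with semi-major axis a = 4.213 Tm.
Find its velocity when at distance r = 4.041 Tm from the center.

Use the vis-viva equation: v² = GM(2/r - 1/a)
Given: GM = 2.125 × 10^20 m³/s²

Convert to SI: a = 4.213 Tm = 4.213e+12 m; r = 4.041 Tm = 4.041e+12 m.
Vis-viva: v = √(GM · (2/r − 1/a)).
2/r − 1/a = 2/4.041e+12 − 1/4.213e+12 = 2.57566e-13 m⁻¹.
v = √(2.125e+20 · 2.57566e-13) m/s ≈ 7398 m/s = 7.398 km/s.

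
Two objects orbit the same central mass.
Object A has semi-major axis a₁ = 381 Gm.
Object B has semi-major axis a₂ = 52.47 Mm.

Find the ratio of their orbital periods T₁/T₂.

Convert to SI: a₁ = 381 Gm = 3.81e+11 m; a₂ = 52.47 Mm = 5.247e+07 m.
From Kepler's third law, (T₁/T₂)² = (a₁/a₂)³, so T₁/T₂ = (a₁/a₂)^(3/2).
a₁/a₂ = 3.81e+11 / 5.247e+07 = 7261.29.
T₁/T₂ = (7261.29)^(3/2) ≈ 6.188e+05.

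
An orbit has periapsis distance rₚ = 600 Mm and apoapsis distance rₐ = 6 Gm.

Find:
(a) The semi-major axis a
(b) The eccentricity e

Convert to SI: rₚ = 600 Mm = 6e+08 m; rₐ = 6 Gm = 6e+09 m.
(a) a = (rₚ + rₐ) / 2 = (6e+08 + 6e+09) / 2 ≈ 3.3e+09 m = 3.3 Gm.
(b) e = (rₐ − rₚ) / (rₐ + rₚ) = (6e+09 − 6e+08) / (6e+09 + 6e+08) ≈ 0.8182.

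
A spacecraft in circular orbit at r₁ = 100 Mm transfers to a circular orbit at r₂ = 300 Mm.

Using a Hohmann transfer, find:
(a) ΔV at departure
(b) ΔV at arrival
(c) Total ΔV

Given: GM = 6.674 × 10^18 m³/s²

Convert to SI: r₁ = 100 Mm = 1e+08 m; r₂ = 300 Mm = 3e+08 m.
Transfer semi-major axis: a_t = (r₁ + r₂)/2 = (1e+08 + 3e+08)/2 = 2e+08 m.
Circular speeds: v₁ = √(GM/r₁) = 258341 m/s, v₂ = √(GM/r₂) = 149153 m/s.
Transfer speeds (vis-viva v² = GM(2/r − 1/a_t)): v₁ᵗ = 316402 m/s, v₂ᵗ = 105467 m/s.
(a) ΔV₁ = |v₁ᵗ − v₁| ≈ 5.806e+04 m/s = 58.06 km/s.
(b) ΔV₂ = |v₂ − v₂ᵗ| ≈ 4.369e+04 m/s = 43.69 km/s.
(c) ΔV_total = ΔV₁ + ΔV₂ ≈ 1.017e+05 m/s = 101.7 km/s.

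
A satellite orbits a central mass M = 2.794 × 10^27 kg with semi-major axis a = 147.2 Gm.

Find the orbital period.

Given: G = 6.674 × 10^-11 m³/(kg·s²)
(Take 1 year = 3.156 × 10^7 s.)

Convert to SI: a = 147.2 Gm = 1.472e+11 m.
GM = G · M = 6.674e-11 · 2.794e+27 = 1.86472e+17 m³/s².
Kepler's third law: T = 2π √(a³ / GM).
Substituting a = 1.472e+11 m and GM = 1.86472e+17 m³/s²:
T = 2π √((1.472e+11)³ / 1.86472e+17) s
T ≈ 8.217e+08 s = 26.04 years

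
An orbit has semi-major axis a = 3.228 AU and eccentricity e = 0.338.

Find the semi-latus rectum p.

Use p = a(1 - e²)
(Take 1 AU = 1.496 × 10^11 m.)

Convert to SI: a = 3.228 AU = 4.82909e+11 m.
p = a (1 − e²).
p = 4.82909e+11 · (1 − (0.338)²) = 4.82909e+11 · 0.885756 ≈ 4.277e+11 m = 2.859 AU.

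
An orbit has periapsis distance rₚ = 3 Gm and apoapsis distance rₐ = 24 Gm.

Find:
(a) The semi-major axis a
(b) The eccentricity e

Convert to SI: rₚ = 3 Gm = 3e+09 m; rₐ = 24 Gm = 2.4e+10 m.
(a) a = (rₚ + rₐ) / 2 = (3e+09 + 2.4e+10) / 2 ≈ 1.35e+10 m = 13.5 Gm.
(b) e = (rₐ − rₚ) / (rₐ + rₚ) = (2.4e+10 − 3e+09) / (2.4e+10 + 3e+09) ≈ 0.7778.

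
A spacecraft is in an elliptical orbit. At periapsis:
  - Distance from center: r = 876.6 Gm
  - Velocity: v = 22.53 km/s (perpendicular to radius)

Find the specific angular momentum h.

Convert to SI: r = 876.6 Gm = 8.766e+11 m; v = 22.53 km/s = 22530 m/s.
With v perpendicular to r, h = r · v.
h = 8.766e+11 · 22530 m²/s ≈ 1.975e+16 m²/s.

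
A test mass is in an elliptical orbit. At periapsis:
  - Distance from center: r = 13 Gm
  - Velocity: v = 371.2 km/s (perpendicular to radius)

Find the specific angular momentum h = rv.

Convert to SI: r = 13 Gm = 1.3e+10 m; v = 371.2 km/s = 371200 m/s.
With v perpendicular to r, h = r · v.
h = 1.3e+10 · 371200 m²/s ≈ 4.826e+15 m²/s.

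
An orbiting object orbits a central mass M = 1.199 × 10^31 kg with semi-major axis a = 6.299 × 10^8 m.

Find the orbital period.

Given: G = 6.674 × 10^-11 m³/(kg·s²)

GM = G · M = 6.674e-11 · 1.199e+31 = 8.00213e+20 m³/s².
Kepler's third law: T = 2π √(a³ / GM).
Substituting a = 6.299e+08 m and GM = 8.00213e+20 m³/s²:
T = 2π √((6.299e+08)³ / 8.00213e+20) s
T ≈ 3511 s = 58.52 minutes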